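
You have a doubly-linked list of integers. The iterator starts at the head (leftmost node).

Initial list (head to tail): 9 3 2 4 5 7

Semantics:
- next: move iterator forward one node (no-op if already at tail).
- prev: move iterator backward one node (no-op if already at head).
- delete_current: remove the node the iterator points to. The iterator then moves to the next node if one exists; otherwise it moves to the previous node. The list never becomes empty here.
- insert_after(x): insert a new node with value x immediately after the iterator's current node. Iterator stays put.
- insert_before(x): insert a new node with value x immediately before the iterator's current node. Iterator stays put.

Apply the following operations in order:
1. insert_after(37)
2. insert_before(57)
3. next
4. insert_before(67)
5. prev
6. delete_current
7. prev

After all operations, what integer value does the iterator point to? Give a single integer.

Answer: 9

Derivation:
After 1 (insert_after(37)): list=[9, 37, 3, 2, 4, 5, 7] cursor@9
After 2 (insert_before(57)): list=[57, 9, 37, 3, 2, 4, 5, 7] cursor@9
After 3 (next): list=[57, 9, 37, 3, 2, 4, 5, 7] cursor@37
After 4 (insert_before(67)): list=[57, 9, 67, 37, 3, 2, 4, 5, 7] cursor@37
After 5 (prev): list=[57, 9, 67, 37, 3, 2, 4, 5, 7] cursor@67
After 6 (delete_current): list=[57, 9, 37, 3, 2, 4, 5, 7] cursor@37
After 7 (prev): list=[57, 9, 37, 3, 2, 4, 5, 7] cursor@9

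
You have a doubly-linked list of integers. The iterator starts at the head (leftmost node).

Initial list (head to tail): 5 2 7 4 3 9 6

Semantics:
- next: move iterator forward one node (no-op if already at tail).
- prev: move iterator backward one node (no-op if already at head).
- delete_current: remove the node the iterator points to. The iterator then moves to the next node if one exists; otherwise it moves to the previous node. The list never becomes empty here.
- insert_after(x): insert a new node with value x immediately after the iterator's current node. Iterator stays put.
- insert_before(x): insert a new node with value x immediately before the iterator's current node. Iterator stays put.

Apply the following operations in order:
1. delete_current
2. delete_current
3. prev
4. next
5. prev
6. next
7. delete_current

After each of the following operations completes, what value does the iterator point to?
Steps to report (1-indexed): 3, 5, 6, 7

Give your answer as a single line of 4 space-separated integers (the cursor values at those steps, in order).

After 1 (delete_current): list=[2, 7, 4, 3, 9, 6] cursor@2
After 2 (delete_current): list=[7, 4, 3, 9, 6] cursor@7
After 3 (prev): list=[7, 4, 3, 9, 6] cursor@7
After 4 (next): list=[7, 4, 3, 9, 6] cursor@4
After 5 (prev): list=[7, 4, 3, 9, 6] cursor@7
After 6 (next): list=[7, 4, 3, 9, 6] cursor@4
After 7 (delete_current): list=[7, 3, 9, 6] cursor@3

Answer: 7 7 4 3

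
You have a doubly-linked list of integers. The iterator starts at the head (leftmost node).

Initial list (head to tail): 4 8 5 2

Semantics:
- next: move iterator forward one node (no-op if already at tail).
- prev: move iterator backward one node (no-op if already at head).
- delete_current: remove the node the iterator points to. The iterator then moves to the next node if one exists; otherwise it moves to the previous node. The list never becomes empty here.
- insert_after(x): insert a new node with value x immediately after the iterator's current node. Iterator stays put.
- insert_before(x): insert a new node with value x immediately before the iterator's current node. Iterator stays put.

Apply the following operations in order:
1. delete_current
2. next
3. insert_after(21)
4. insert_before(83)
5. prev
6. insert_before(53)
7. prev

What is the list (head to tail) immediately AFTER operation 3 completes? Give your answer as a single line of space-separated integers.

Answer: 8 5 21 2

Derivation:
After 1 (delete_current): list=[8, 5, 2] cursor@8
After 2 (next): list=[8, 5, 2] cursor@5
After 3 (insert_after(21)): list=[8, 5, 21, 2] cursor@5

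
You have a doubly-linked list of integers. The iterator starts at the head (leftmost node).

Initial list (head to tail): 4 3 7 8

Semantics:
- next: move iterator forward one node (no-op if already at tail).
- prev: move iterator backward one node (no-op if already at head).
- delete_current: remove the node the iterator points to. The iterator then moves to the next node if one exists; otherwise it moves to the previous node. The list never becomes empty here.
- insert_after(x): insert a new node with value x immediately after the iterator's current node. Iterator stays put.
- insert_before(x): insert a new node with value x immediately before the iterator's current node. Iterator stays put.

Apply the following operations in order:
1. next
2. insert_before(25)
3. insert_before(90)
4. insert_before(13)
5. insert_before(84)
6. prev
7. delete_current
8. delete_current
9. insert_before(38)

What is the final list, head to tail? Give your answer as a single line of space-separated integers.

After 1 (next): list=[4, 3, 7, 8] cursor@3
After 2 (insert_before(25)): list=[4, 25, 3, 7, 8] cursor@3
After 3 (insert_before(90)): list=[4, 25, 90, 3, 7, 8] cursor@3
After 4 (insert_before(13)): list=[4, 25, 90, 13, 3, 7, 8] cursor@3
After 5 (insert_before(84)): list=[4, 25, 90, 13, 84, 3, 7, 8] cursor@3
After 6 (prev): list=[4, 25, 90, 13, 84, 3, 7, 8] cursor@84
After 7 (delete_current): list=[4, 25, 90, 13, 3, 7, 8] cursor@3
After 8 (delete_current): list=[4, 25, 90, 13, 7, 8] cursor@7
After 9 (insert_before(38)): list=[4, 25, 90, 13, 38, 7, 8] cursor@7

Answer: 4 25 90 13 38 7 8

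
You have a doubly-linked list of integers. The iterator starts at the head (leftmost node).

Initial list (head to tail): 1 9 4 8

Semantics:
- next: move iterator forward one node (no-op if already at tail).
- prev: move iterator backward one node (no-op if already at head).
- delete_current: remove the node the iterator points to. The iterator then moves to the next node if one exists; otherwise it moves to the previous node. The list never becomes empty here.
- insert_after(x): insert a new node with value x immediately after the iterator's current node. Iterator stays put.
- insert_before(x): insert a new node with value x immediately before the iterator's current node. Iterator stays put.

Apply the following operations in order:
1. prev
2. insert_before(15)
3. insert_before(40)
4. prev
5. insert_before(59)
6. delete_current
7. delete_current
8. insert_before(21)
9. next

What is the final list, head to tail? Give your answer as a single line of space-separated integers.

After 1 (prev): list=[1, 9, 4, 8] cursor@1
After 2 (insert_before(15)): list=[15, 1, 9, 4, 8] cursor@1
After 3 (insert_before(40)): list=[15, 40, 1, 9, 4, 8] cursor@1
After 4 (prev): list=[15, 40, 1, 9, 4, 8] cursor@40
After 5 (insert_before(59)): list=[15, 59, 40, 1, 9, 4, 8] cursor@40
After 6 (delete_current): list=[15, 59, 1, 9, 4, 8] cursor@1
After 7 (delete_current): list=[15, 59, 9, 4, 8] cursor@9
After 8 (insert_before(21)): list=[15, 59, 21, 9, 4, 8] cursor@9
After 9 (next): list=[15, 59, 21, 9, 4, 8] cursor@4

Answer: 15 59 21 9 4 8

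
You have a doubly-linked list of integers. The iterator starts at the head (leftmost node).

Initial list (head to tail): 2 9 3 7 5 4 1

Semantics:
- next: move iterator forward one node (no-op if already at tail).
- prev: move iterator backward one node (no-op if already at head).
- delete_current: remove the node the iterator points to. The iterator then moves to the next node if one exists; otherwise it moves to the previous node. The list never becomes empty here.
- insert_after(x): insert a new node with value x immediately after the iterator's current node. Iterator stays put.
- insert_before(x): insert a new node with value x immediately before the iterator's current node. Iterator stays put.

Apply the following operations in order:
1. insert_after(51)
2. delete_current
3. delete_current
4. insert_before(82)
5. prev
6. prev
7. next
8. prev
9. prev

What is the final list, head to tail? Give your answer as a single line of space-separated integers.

After 1 (insert_after(51)): list=[2, 51, 9, 3, 7, 5, 4, 1] cursor@2
After 2 (delete_current): list=[51, 9, 3, 7, 5, 4, 1] cursor@51
After 3 (delete_current): list=[9, 3, 7, 5, 4, 1] cursor@9
After 4 (insert_before(82)): list=[82, 9, 3, 7, 5, 4, 1] cursor@9
After 5 (prev): list=[82, 9, 3, 7, 5, 4, 1] cursor@82
After 6 (prev): list=[82, 9, 3, 7, 5, 4, 1] cursor@82
After 7 (next): list=[82, 9, 3, 7, 5, 4, 1] cursor@9
After 8 (prev): list=[82, 9, 3, 7, 5, 4, 1] cursor@82
After 9 (prev): list=[82, 9, 3, 7, 5, 4, 1] cursor@82

Answer: 82 9 3 7 5 4 1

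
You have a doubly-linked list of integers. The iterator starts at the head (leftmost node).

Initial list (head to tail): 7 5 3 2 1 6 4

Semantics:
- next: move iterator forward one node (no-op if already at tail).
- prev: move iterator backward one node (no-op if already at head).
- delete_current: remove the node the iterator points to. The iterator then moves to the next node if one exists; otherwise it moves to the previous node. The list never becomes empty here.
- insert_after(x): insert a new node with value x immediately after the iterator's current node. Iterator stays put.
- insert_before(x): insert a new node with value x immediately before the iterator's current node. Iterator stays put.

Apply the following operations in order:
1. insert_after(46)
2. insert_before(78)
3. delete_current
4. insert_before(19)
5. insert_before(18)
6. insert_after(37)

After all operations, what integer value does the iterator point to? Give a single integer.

Answer: 46

Derivation:
After 1 (insert_after(46)): list=[7, 46, 5, 3, 2, 1, 6, 4] cursor@7
After 2 (insert_before(78)): list=[78, 7, 46, 5, 3, 2, 1, 6, 4] cursor@7
After 3 (delete_current): list=[78, 46, 5, 3, 2, 1, 6, 4] cursor@46
After 4 (insert_before(19)): list=[78, 19, 46, 5, 3, 2, 1, 6, 4] cursor@46
After 5 (insert_before(18)): list=[78, 19, 18, 46, 5, 3, 2, 1, 6, 4] cursor@46
After 6 (insert_after(37)): list=[78, 19, 18, 46, 37, 5, 3, 2, 1, 6, 4] cursor@46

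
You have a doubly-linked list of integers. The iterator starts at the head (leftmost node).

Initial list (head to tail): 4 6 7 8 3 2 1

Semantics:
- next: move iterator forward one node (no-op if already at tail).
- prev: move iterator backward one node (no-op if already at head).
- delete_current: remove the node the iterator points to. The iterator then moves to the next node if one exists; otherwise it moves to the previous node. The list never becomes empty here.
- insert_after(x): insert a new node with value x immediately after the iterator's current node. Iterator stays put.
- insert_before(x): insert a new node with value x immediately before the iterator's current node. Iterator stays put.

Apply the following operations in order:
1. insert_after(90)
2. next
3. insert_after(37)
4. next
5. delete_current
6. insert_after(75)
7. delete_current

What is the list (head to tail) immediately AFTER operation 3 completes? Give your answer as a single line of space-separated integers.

After 1 (insert_after(90)): list=[4, 90, 6, 7, 8, 3, 2, 1] cursor@4
After 2 (next): list=[4, 90, 6, 7, 8, 3, 2, 1] cursor@90
After 3 (insert_after(37)): list=[4, 90, 37, 6, 7, 8, 3, 2, 1] cursor@90

Answer: 4 90 37 6 7 8 3 2 1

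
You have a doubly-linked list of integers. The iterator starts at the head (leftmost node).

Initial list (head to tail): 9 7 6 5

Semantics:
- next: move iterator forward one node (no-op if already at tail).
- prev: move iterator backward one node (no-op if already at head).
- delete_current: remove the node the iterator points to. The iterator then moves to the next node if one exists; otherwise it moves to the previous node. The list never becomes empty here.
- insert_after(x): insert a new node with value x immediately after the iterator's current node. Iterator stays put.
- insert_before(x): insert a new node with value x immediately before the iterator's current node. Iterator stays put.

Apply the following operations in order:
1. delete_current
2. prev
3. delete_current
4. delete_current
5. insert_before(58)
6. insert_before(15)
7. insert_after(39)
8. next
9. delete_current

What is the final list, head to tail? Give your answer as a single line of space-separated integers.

Answer: 58 15 5

Derivation:
After 1 (delete_current): list=[7, 6, 5] cursor@7
After 2 (prev): list=[7, 6, 5] cursor@7
After 3 (delete_current): list=[6, 5] cursor@6
After 4 (delete_current): list=[5] cursor@5
After 5 (insert_before(58)): list=[58, 5] cursor@5
After 6 (insert_before(15)): list=[58, 15, 5] cursor@5
After 7 (insert_after(39)): list=[58, 15, 5, 39] cursor@5
After 8 (next): list=[58, 15, 5, 39] cursor@39
After 9 (delete_current): list=[58, 15, 5] cursor@5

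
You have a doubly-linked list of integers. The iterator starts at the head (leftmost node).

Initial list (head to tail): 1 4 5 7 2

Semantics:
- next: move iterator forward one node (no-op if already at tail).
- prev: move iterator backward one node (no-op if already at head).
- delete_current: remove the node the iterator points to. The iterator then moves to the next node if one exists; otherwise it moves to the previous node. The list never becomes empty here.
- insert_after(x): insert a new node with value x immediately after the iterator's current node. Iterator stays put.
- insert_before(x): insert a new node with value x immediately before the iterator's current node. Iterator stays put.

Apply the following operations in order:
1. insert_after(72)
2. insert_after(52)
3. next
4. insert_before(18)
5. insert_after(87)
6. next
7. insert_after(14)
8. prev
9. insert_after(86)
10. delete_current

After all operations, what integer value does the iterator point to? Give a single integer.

After 1 (insert_after(72)): list=[1, 72, 4, 5, 7, 2] cursor@1
After 2 (insert_after(52)): list=[1, 52, 72, 4, 5, 7, 2] cursor@1
After 3 (next): list=[1, 52, 72, 4, 5, 7, 2] cursor@52
After 4 (insert_before(18)): list=[1, 18, 52, 72, 4, 5, 7, 2] cursor@52
After 5 (insert_after(87)): list=[1, 18, 52, 87, 72, 4, 5, 7, 2] cursor@52
After 6 (next): list=[1, 18, 52, 87, 72, 4, 5, 7, 2] cursor@87
After 7 (insert_after(14)): list=[1, 18, 52, 87, 14, 72, 4, 5, 7, 2] cursor@87
After 8 (prev): list=[1, 18, 52, 87, 14, 72, 4, 5, 7, 2] cursor@52
After 9 (insert_after(86)): list=[1, 18, 52, 86, 87, 14, 72, 4, 5, 7, 2] cursor@52
After 10 (delete_current): list=[1, 18, 86, 87, 14, 72, 4, 5, 7, 2] cursor@86

Answer: 86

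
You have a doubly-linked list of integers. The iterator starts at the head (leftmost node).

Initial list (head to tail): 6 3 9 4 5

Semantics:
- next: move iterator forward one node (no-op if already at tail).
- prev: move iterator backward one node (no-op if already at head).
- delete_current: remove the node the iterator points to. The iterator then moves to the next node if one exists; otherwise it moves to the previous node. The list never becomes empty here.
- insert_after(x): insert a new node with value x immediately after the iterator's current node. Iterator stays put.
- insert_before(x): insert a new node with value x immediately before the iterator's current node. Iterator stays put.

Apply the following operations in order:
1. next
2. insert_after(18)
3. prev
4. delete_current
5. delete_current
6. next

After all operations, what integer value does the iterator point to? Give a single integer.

Answer: 9

Derivation:
After 1 (next): list=[6, 3, 9, 4, 5] cursor@3
After 2 (insert_after(18)): list=[6, 3, 18, 9, 4, 5] cursor@3
After 3 (prev): list=[6, 3, 18, 9, 4, 5] cursor@6
After 4 (delete_current): list=[3, 18, 9, 4, 5] cursor@3
After 5 (delete_current): list=[18, 9, 4, 5] cursor@18
After 6 (next): list=[18, 9, 4, 5] cursor@9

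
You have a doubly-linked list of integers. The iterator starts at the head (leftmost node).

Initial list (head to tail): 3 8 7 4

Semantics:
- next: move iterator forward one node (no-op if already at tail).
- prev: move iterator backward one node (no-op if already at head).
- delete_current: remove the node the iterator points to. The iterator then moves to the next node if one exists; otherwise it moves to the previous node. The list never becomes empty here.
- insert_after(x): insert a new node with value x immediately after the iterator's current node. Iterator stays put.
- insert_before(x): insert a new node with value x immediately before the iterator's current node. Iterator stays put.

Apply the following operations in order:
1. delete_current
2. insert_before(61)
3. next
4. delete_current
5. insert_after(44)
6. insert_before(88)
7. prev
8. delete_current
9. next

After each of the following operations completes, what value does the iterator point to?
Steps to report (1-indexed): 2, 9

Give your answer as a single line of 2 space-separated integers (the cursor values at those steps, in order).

Answer: 8 44

Derivation:
After 1 (delete_current): list=[8, 7, 4] cursor@8
After 2 (insert_before(61)): list=[61, 8, 7, 4] cursor@8
After 3 (next): list=[61, 8, 7, 4] cursor@7
After 4 (delete_current): list=[61, 8, 4] cursor@4
After 5 (insert_after(44)): list=[61, 8, 4, 44] cursor@4
After 6 (insert_before(88)): list=[61, 8, 88, 4, 44] cursor@4
After 7 (prev): list=[61, 8, 88, 4, 44] cursor@88
After 8 (delete_current): list=[61, 8, 4, 44] cursor@4
After 9 (next): list=[61, 8, 4, 44] cursor@44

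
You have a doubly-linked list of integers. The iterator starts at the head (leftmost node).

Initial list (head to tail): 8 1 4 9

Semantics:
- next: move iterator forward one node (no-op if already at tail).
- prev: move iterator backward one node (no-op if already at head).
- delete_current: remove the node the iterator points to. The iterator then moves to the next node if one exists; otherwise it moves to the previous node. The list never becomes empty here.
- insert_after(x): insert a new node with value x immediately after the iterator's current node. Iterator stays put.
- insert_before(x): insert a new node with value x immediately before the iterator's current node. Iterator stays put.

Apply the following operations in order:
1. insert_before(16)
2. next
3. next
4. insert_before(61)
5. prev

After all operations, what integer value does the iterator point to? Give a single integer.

Answer: 61

Derivation:
After 1 (insert_before(16)): list=[16, 8, 1, 4, 9] cursor@8
After 2 (next): list=[16, 8, 1, 4, 9] cursor@1
After 3 (next): list=[16, 8, 1, 4, 9] cursor@4
After 4 (insert_before(61)): list=[16, 8, 1, 61, 4, 9] cursor@4
After 5 (prev): list=[16, 8, 1, 61, 4, 9] cursor@61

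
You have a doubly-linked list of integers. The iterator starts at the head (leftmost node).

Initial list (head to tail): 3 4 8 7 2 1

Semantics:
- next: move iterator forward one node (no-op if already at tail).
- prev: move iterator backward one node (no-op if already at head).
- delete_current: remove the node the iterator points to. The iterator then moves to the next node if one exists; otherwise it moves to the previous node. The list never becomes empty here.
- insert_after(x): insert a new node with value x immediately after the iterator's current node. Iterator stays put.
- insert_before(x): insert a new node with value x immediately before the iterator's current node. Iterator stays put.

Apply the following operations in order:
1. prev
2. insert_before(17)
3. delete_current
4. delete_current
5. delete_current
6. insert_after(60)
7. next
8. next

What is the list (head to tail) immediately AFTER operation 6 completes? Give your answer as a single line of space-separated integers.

Answer: 17 7 60 2 1

Derivation:
After 1 (prev): list=[3, 4, 8, 7, 2, 1] cursor@3
After 2 (insert_before(17)): list=[17, 3, 4, 8, 7, 2, 1] cursor@3
After 3 (delete_current): list=[17, 4, 8, 7, 2, 1] cursor@4
After 4 (delete_current): list=[17, 8, 7, 2, 1] cursor@8
After 5 (delete_current): list=[17, 7, 2, 1] cursor@7
After 6 (insert_after(60)): list=[17, 7, 60, 2, 1] cursor@7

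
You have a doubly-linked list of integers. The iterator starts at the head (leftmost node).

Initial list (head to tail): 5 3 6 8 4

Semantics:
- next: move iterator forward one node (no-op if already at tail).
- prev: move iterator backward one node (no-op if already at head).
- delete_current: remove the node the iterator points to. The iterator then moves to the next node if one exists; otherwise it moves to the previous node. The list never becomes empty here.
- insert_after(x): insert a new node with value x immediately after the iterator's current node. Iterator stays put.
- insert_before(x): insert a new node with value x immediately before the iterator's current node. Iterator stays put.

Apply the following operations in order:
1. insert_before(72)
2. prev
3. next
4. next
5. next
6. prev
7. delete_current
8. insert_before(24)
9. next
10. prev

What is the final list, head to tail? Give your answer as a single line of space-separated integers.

Answer: 72 5 24 6 8 4

Derivation:
After 1 (insert_before(72)): list=[72, 5, 3, 6, 8, 4] cursor@5
After 2 (prev): list=[72, 5, 3, 6, 8, 4] cursor@72
After 3 (next): list=[72, 5, 3, 6, 8, 4] cursor@5
After 4 (next): list=[72, 5, 3, 6, 8, 4] cursor@3
After 5 (next): list=[72, 5, 3, 6, 8, 4] cursor@6
After 6 (prev): list=[72, 5, 3, 6, 8, 4] cursor@3
After 7 (delete_current): list=[72, 5, 6, 8, 4] cursor@6
After 8 (insert_before(24)): list=[72, 5, 24, 6, 8, 4] cursor@6
After 9 (next): list=[72, 5, 24, 6, 8, 4] cursor@8
After 10 (prev): list=[72, 5, 24, 6, 8, 4] cursor@6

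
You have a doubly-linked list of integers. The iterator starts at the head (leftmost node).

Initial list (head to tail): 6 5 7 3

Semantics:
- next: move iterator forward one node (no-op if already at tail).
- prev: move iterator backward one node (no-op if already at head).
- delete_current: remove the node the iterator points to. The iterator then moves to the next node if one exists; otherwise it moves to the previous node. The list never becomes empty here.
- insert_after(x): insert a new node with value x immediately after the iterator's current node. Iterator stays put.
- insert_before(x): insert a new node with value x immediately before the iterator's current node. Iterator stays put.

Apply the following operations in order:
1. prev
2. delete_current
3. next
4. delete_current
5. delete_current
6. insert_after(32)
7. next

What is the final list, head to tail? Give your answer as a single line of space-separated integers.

After 1 (prev): list=[6, 5, 7, 3] cursor@6
After 2 (delete_current): list=[5, 7, 3] cursor@5
After 3 (next): list=[5, 7, 3] cursor@7
After 4 (delete_current): list=[5, 3] cursor@3
After 5 (delete_current): list=[5] cursor@5
After 6 (insert_after(32)): list=[5, 32] cursor@5
After 7 (next): list=[5, 32] cursor@32

Answer: 5 32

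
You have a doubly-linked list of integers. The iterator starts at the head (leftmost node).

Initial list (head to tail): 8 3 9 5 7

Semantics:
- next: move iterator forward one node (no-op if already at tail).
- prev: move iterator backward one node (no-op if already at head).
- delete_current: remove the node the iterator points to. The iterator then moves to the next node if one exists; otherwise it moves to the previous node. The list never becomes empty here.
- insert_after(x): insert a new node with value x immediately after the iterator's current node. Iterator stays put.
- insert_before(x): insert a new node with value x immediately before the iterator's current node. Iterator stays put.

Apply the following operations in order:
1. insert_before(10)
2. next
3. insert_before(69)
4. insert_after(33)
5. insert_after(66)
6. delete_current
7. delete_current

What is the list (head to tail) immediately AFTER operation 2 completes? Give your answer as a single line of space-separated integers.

Answer: 10 8 3 9 5 7

Derivation:
After 1 (insert_before(10)): list=[10, 8, 3, 9, 5, 7] cursor@8
After 2 (next): list=[10, 8, 3, 9, 5, 7] cursor@3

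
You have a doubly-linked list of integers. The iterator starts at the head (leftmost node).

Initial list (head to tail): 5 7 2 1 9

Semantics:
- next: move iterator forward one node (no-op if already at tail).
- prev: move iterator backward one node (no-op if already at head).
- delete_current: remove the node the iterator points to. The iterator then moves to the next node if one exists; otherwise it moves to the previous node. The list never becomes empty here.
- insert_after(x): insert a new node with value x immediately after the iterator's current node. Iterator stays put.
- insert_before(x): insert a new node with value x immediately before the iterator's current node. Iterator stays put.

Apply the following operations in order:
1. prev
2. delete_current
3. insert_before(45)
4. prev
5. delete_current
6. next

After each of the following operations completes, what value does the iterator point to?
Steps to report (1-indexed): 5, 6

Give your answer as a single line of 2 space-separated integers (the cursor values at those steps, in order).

Answer: 7 2

Derivation:
After 1 (prev): list=[5, 7, 2, 1, 9] cursor@5
After 2 (delete_current): list=[7, 2, 1, 9] cursor@7
After 3 (insert_before(45)): list=[45, 7, 2, 1, 9] cursor@7
After 4 (prev): list=[45, 7, 2, 1, 9] cursor@45
After 5 (delete_current): list=[7, 2, 1, 9] cursor@7
After 6 (next): list=[7, 2, 1, 9] cursor@2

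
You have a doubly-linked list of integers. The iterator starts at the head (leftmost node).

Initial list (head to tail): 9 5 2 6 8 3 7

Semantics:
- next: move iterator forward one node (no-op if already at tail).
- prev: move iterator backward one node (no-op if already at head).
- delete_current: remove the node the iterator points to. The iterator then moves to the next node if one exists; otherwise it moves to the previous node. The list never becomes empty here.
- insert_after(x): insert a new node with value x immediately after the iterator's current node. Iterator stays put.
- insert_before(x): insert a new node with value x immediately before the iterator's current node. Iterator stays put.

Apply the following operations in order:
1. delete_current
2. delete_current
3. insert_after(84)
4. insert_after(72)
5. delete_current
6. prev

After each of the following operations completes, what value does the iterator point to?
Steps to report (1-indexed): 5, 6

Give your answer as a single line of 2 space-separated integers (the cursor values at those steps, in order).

Answer: 72 72

Derivation:
After 1 (delete_current): list=[5, 2, 6, 8, 3, 7] cursor@5
After 2 (delete_current): list=[2, 6, 8, 3, 7] cursor@2
After 3 (insert_after(84)): list=[2, 84, 6, 8, 3, 7] cursor@2
After 4 (insert_after(72)): list=[2, 72, 84, 6, 8, 3, 7] cursor@2
After 5 (delete_current): list=[72, 84, 6, 8, 3, 7] cursor@72
After 6 (prev): list=[72, 84, 6, 8, 3, 7] cursor@72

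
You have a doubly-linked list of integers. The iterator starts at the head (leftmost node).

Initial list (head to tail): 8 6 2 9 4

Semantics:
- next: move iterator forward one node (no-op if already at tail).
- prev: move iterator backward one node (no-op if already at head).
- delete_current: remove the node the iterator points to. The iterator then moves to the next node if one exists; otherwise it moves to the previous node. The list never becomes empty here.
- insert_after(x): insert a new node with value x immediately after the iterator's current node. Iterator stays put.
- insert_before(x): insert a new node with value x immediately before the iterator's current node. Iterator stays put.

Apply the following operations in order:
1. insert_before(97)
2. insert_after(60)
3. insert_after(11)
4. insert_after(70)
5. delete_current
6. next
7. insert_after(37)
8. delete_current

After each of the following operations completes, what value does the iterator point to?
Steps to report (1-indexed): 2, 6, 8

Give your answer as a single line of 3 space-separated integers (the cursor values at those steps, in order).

After 1 (insert_before(97)): list=[97, 8, 6, 2, 9, 4] cursor@8
After 2 (insert_after(60)): list=[97, 8, 60, 6, 2, 9, 4] cursor@8
After 3 (insert_after(11)): list=[97, 8, 11, 60, 6, 2, 9, 4] cursor@8
After 4 (insert_after(70)): list=[97, 8, 70, 11, 60, 6, 2, 9, 4] cursor@8
After 5 (delete_current): list=[97, 70, 11, 60, 6, 2, 9, 4] cursor@70
After 6 (next): list=[97, 70, 11, 60, 6, 2, 9, 4] cursor@11
After 7 (insert_after(37)): list=[97, 70, 11, 37, 60, 6, 2, 9, 4] cursor@11
After 8 (delete_current): list=[97, 70, 37, 60, 6, 2, 9, 4] cursor@37

Answer: 8 11 37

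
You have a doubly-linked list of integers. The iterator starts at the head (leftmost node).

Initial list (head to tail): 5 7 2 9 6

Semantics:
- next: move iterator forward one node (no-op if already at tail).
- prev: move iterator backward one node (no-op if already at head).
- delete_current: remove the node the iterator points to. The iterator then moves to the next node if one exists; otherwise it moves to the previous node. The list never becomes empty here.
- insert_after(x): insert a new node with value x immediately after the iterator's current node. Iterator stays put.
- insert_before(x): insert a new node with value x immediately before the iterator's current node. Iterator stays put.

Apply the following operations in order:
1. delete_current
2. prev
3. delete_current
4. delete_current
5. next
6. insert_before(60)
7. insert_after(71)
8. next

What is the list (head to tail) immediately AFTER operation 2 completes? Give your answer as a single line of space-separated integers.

Answer: 7 2 9 6

Derivation:
After 1 (delete_current): list=[7, 2, 9, 6] cursor@7
After 2 (prev): list=[7, 2, 9, 6] cursor@7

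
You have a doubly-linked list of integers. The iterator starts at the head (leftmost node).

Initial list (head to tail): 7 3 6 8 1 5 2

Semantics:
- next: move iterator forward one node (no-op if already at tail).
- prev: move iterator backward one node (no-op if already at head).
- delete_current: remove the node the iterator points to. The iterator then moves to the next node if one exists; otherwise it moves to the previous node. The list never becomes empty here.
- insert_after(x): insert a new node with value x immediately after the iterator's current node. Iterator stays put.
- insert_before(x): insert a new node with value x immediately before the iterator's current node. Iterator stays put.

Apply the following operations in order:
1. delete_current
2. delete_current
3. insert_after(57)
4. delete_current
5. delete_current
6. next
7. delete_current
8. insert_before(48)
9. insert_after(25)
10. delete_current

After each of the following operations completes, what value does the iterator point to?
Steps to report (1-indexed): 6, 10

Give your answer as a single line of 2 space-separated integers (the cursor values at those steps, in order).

After 1 (delete_current): list=[3, 6, 8, 1, 5, 2] cursor@3
After 2 (delete_current): list=[6, 8, 1, 5, 2] cursor@6
After 3 (insert_after(57)): list=[6, 57, 8, 1, 5, 2] cursor@6
After 4 (delete_current): list=[57, 8, 1, 5, 2] cursor@57
After 5 (delete_current): list=[8, 1, 5, 2] cursor@8
After 6 (next): list=[8, 1, 5, 2] cursor@1
After 7 (delete_current): list=[8, 5, 2] cursor@5
After 8 (insert_before(48)): list=[8, 48, 5, 2] cursor@5
After 9 (insert_after(25)): list=[8, 48, 5, 25, 2] cursor@5
After 10 (delete_current): list=[8, 48, 25, 2] cursor@25

Answer: 1 25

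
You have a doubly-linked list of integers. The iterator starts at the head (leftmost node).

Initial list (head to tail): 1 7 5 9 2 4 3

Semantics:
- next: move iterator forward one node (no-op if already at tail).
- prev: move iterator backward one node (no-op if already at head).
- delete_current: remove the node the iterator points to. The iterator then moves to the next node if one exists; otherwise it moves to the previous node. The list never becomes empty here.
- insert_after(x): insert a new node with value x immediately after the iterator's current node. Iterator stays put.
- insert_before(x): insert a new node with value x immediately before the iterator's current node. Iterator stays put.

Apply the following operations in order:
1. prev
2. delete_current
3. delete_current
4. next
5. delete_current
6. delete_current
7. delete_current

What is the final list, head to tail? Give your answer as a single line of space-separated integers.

After 1 (prev): list=[1, 7, 5, 9, 2, 4, 3] cursor@1
After 2 (delete_current): list=[7, 5, 9, 2, 4, 3] cursor@7
After 3 (delete_current): list=[5, 9, 2, 4, 3] cursor@5
After 4 (next): list=[5, 9, 2, 4, 3] cursor@9
After 5 (delete_current): list=[5, 2, 4, 3] cursor@2
After 6 (delete_current): list=[5, 4, 3] cursor@4
After 7 (delete_current): list=[5, 3] cursor@3

Answer: 5 3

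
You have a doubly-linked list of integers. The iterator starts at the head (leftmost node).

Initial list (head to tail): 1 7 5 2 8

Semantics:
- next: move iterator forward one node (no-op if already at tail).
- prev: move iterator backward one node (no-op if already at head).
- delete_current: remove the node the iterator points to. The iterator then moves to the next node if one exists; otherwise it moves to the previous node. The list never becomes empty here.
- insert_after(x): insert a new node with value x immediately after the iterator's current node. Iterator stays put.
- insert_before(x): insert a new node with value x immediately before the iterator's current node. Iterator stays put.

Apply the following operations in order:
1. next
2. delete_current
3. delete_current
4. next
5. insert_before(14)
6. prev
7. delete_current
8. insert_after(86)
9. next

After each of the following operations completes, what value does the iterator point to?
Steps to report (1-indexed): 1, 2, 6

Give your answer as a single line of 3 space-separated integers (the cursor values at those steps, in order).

Answer: 7 5 14

Derivation:
After 1 (next): list=[1, 7, 5, 2, 8] cursor@7
After 2 (delete_current): list=[1, 5, 2, 8] cursor@5
After 3 (delete_current): list=[1, 2, 8] cursor@2
After 4 (next): list=[1, 2, 8] cursor@8
After 5 (insert_before(14)): list=[1, 2, 14, 8] cursor@8
After 6 (prev): list=[1, 2, 14, 8] cursor@14
After 7 (delete_current): list=[1, 2, 8] cursor@8
After 8 (insert_after(86)): list=[1, 2, 8, 86] cursor@8
After 9 (next): list=[1, 2, 8, 86] cursor@86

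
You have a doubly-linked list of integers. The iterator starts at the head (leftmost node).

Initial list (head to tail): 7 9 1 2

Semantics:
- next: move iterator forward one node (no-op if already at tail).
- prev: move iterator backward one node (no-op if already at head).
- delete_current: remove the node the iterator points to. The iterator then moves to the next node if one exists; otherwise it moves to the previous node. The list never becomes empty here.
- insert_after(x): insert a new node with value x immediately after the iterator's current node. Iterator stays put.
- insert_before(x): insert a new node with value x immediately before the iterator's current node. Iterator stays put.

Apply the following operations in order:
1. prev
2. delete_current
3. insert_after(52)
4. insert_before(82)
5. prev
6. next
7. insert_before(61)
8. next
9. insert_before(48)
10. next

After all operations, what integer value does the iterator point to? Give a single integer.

After 1 (prev): list=[7, 9, 1, 2] cursor@7
After 2 (delete_current): list=[9, 1, 2] cursor@9
After 3 (insert_after(52)): list=[9, 52, 1, 2] cursor@9
After 4 (insert_before(82)): list=[82, 9, 52, 1, 2] cursor@9
After 5 (prev): list=[82, 9, 52, 1, 2] cursor@82
After 6 (next): list=[82, 9, 52, 1, 2] cursor@9
After 7 (insert_before(61)): list=[82, 61, 9, 52, 1, 2] cursor@9
After 8 (next): list=[82, 61, 9, 52, 1, 2] cursor@52
After 9 (insert_before(48)): list=[82, 61, 9, 48, 52, 1, 2] cursor@52
After 10 (next): list=[82, 61, 9, 48, 52, 1, 2] cursor@1

Answer: 1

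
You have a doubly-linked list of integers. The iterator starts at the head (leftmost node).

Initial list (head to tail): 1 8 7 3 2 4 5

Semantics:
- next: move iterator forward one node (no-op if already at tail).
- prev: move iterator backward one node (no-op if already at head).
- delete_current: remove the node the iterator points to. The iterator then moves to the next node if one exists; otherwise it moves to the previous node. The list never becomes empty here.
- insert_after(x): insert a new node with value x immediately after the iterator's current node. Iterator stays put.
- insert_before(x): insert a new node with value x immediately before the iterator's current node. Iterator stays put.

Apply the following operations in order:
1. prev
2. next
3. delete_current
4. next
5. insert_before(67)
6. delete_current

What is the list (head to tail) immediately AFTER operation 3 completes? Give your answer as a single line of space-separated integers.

After 1 (prev): list=[1, 8, 7, 3, 2, 4, 5] cursor@1
After 2 (next): list=[1, 8, 7, 3, 2, 4, 5] cursor@8
After 3 (delete_current): list=[1, 7, 3, 2, 4, 5] cursor@7

Answer: 1 7 3 2 4 5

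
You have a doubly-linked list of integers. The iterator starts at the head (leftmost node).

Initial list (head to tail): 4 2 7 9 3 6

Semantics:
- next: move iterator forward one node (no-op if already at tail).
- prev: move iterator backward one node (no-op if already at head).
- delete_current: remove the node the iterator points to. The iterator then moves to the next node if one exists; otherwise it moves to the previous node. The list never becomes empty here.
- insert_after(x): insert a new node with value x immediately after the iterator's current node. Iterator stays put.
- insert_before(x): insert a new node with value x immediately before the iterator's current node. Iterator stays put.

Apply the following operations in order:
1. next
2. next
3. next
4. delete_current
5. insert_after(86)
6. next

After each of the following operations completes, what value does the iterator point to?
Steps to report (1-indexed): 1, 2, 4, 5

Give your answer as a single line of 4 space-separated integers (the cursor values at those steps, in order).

Answer: 2 7 3 3

Derivation:
After 1 (next): list=[4, 2, 7, 9, 3, 6] cursor@2
After 2 (next): list=[4, 2, 7, 9, 3, 6] cursor@7
After 3 (next): list=[4, 2, 7, 9, 3, 6] cursor@9
After 4 (delete_current): list=[4, 2, 7, 3, 6] cursor@3
After 5 (insert_after(86)): list=[4, 2, 7, 3, 86, 6] cursor@3
After 6 (next): list=[4, 2, 7, 3, 86, 6] cursor@86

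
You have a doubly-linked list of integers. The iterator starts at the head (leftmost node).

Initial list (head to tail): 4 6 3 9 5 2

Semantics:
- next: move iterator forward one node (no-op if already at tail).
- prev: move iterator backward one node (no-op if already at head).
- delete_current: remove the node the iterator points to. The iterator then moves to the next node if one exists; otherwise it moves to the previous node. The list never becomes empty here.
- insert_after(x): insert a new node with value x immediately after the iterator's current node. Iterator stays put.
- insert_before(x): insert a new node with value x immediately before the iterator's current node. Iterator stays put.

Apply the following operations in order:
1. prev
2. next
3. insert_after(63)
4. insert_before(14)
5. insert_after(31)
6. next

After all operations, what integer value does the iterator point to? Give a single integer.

After 1 (prev): list=[4, 6, 3, 9, 5, 2] cursor@4
After 2 (next): list=[4, 6, 3, 9, 5, 2] cursor@6
After 3 (insert_after(63)): list=[4, 6, 63, 3, 9, 5, 2] cursor@6
After 4 (insert_before(14)): list=[4, 14, 6, 63, 3, 9, 5, 2] cursor@6
After 5 (insert_after(31)): list=[4, 14, 6, 31, 63, 3, 9, 5, 2] cursor@6
After 6 (next): list=[4, 14, 6, 31, 63, 3, 9, 5, 2] cursor@31

Answer: 31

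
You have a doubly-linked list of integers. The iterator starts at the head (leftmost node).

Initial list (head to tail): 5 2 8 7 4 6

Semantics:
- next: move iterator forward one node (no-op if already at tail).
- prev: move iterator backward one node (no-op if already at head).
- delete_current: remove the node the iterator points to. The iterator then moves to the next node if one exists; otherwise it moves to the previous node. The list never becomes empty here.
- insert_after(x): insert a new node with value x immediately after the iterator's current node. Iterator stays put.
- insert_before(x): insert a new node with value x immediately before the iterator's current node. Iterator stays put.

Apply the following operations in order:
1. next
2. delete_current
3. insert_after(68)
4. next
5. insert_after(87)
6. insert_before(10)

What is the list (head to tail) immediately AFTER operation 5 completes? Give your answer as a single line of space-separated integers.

Answer: 5 8 68 87 7 4 6

Derivation:
After 1 (next): list=[5, 2, 8, 7, 4, 6] cursor@2
After 2 (delete_current): list=[5, 8, 7, 4, 6] cursor@8
After 3 (insert_after(68)): list=[5, 8, 68, 7, 4, 6] cursor@8
After 4 (next): list=[5, 8, 68, 7, 4, 6] cursor@68
After 5 (insert_after(87)): list=[5, 8, 68, 87, 7, 4, 6] cursor@68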